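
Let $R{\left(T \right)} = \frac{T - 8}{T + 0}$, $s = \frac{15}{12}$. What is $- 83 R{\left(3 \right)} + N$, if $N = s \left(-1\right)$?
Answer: $\frac{1645}{12} \approx 137.08$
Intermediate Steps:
$s = \frac{5}{4}$ ($s = 15 \cdot \frac{1}{12} = \frac{5}{4} \approx 1.25$)
$R{\left(T \right)} = \frac{-8 + T}{T}$
$N = - \frac{5}{4}$ ($N = \frac{5}{4} \left(-1\right) = - \frac{5}{4} \approx -1.25$)
$- 83 R{\left(3 \right)} + N = - 83 \frac{-8 + 3}{3} - \frac{5}{4} = - 83 \cdot \frac{1}{3} \left(-5\right) - \frac{5}{4} = \left(-83\right) \left(- \frac{5}{3}\right) - \frac{5}{4} = \frac{415}{3} - \frac{5}{4} = \frac{1645}{12}$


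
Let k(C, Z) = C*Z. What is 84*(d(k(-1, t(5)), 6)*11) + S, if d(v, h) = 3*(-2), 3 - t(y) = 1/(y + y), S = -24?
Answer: -5568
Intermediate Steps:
t(y) = 3 - 1/(2*y) (t(y) = 3 - 1/(y + y) = 3 - 1/(2*y))
d(v, h) = -6
84*(d(k(-1, t(5)), 6)*11) + S = 84*(-6*11) - 24 = 84*(-66) - 24 = -5544 - 24 = -5568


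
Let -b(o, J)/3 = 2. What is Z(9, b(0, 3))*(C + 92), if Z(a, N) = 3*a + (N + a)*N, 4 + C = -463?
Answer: -3375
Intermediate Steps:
b(o, J) = -6 (b(o, J) = -3*2 = -6)
C = -467 (C = -4 - 463 = -467)
Z(a, N) = 3*a + N*(N + a)
Z(9, b(0, 3))*(C + 92) = ((-6)² + 3*9 - 6*9)*(-467 + 92) = (36 + 27 - 54)*(-375) = 9*(-375) = -3375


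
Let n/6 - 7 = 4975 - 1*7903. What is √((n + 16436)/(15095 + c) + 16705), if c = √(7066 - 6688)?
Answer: √(252160885 + 50115*√42)/√(15095 + 3*√42) ≈ 129.25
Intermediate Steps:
c = 3*√42 (c = √378 = 3*√42 ≈ 19.442)
n = -17526 (n = 42 + 6*(4975 - 1*7903) = 42 + 6*(4975 - 7903) = 42 + 6*(-2928) = 42 - 17568 = -17526)
√((n + 16436)/(15095 + c) + 16705) = √((-17526 + 16436)/(15095 + 3*√42) + 16705) = √(-1090/(15095 + 3*√42) + 16705) = √(16705 - 1090/(15095 + 3*√42))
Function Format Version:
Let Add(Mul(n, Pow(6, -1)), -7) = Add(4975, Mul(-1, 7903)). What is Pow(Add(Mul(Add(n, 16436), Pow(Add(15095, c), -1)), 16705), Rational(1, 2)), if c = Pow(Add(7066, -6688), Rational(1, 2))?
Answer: Mul(Pow(Add(15095, Mul(3, Pow(42, Rational(1, 2)))), Rational(-1, 2)), Pow(Add(252160885, Mul(50115, Pow(42, Rational(1, 2)))), Rational(1, 2))) ≈ 129.25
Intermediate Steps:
c = Mul(3, Pow(42, Rational(1, 2))) (c = Pow(378, Rational(1, 2)) = Mul(3, Pow(42, Rational(1, 2))) ≈ 19.442)
n = -17526 (n = Add(42, Mul(6, Add(4975, Mul(-1, 7903)))) = Add(42, Mul(6, Add(4975, -7903))) = Add(42, Mul(6, -2928)) = Add(42, -17568) = -17526)
Pow(Add(Mul(Add(n, 16436), Pow(Add(15095, c), -1)), 16705), Rational(1, 2)) = Pow(Add(Mul(Add(-17526, 16436), Pow(Add(15095, Mul(3, Pow(42, Rational(1, 2)))), -1)), 16705), Rational(1, 2)) = Pow(Add(Mul(-1090, Pow(Add(15095, Mul(3, Pow(42, Rational(1, 2)))), -1)), 16705), Rational(1, 2)) = Pow(Add(16705, Mul(-1090, Pow(Add(15095, Mul(3, Pow(42, Rational(1, 2)))), -1))), Rational(1, 2))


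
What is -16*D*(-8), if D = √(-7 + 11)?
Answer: 256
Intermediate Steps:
D = 2 (D = √4 = 2)
-16*D*(-8) = -16*2*(-8) = -32*(-8) = 256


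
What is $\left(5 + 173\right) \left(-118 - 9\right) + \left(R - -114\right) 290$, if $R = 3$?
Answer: $11324$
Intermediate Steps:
$\left(5 + 173\right) \left(-118 - 9\right) + \left(R - -114\right) 290 = \left(5 + 173\right) \left(-118 - 9\right) + \left(3 - -114\right) 290 = 178 \left(-127\right) + \left(3 + 114\right) 290 = -22606 + 117 \cdot 290 = -22606 + 33930 = 11324$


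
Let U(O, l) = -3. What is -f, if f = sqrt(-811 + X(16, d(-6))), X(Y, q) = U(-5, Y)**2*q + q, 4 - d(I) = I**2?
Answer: -I*sqrt(1131) ≈ -33.63*I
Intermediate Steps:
d(I) = 4 - I**2
X(Y, q) = 10*q (X(Y, q) = (-3)**2*q + q = 9*q + q = 10*q)
f = I*sqrt(1131) (f = sqrt(-811 + 10*(4 - 1*(-6)**2)) = sqrt(-811 + 10*(4 - 1*36)) = sqrt(-811 + 10*(4 - 36)) = sqrt(-811 + 10*(-32)) = sqrt(-811 - 320) = sqrt(-1131) = I*sqrt(1131) ≈ 33.63*I)
-f = -I*sqrt(1131)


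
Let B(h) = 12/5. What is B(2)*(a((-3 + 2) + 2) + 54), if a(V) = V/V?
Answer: 132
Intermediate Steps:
B(h) = 12/5 (B(h) = 12*(⅕) = 12/5)
a(V) = 1
B(2)*(a((-3 + 2) + 2) + 54) = 12*(1 + 54)/5 = (12/5)*55 = 132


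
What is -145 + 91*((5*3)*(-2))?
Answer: -2875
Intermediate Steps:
-145 + 91*((5*3)*(-2)) = -145 + 91*(15*(-2)) = -145 + 91*(-30) = -145 - 2730 = -2875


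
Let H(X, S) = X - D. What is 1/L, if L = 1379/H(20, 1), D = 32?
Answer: -12/1379 ≈ -0.0087020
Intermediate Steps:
H(X, S) = -32 + X (H(X, S) = X - 1*32 = X - 32 = -32 + X)
L = -1379/12 (L = 1379/(-32 + 20) = 1379/(-12) = 1379*(-1/12) = -1379/12 ≈ -114.92)
1/L = 1/(-1379/12) = -12/1379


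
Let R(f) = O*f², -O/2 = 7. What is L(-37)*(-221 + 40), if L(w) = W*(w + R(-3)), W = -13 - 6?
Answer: -560557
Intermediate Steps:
O = -14 (O = -2*7 = -14)
R(f) = -14*f²
W = -19
L(w) = 2394 - 19*w (L(w) = -19*(w - 14*(-3)²) = -19*(w - 14*9) = -19*(w - 126) = -19*(-126 + w) = 2394 - 19*w)
L(-37)*(-221 + 40) = (2394 - 19*(-37))*(-221 + 40) = (2394 + 703)*(-181) = 3097*(-181) = -560557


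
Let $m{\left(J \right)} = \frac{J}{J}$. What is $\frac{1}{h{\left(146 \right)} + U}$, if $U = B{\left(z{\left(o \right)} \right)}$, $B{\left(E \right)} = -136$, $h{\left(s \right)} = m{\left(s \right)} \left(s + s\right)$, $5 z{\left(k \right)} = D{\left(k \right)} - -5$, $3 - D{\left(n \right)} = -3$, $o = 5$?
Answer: $\frac{1}{156} \approx 0.0064103$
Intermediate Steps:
$m{\left(J \right)} = 1$
$D{\left(n \right)} = 6$ ($D{\left(n \right)} = 3 - -3 = 3 + 3 = 6$)
$z{\left(k \right)} = \frac{11}{5}$ ($z{\left(k \right)} = \frac{6 - -5}{5} = \frac{6 + 5}{5} = \frac{1}{5} \cdot 11 = \frac{11}{5}$)
$h{\left(s \right)} = 2 s$ ($h{\left(s \right)} = 1 \left(s + s\right) = 1 \cdot 2 s = 2 s$)
$U = -136$
$\frac{1}{h{\left(146 \right)} + U} = \frac{1}{2 \cdot 146 - 136} = \frac{1}{292 - 136} = \frac{1}{156}$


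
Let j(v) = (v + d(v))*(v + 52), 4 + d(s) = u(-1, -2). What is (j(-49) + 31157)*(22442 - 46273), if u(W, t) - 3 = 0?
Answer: -738927817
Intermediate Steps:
u(W, t) = 3 (u(W, t) = 3 + 0 = 3)
d(s) = -1 (d(s) = -4 + 3 = -1)
j(v) = (-1 + v)*(52 + v) (j(v) = (v - 1)*(v + 52) = (-1 + v)*(52 + v))
(j(-49) + 31157)*(22442 - 46273) = ((-52 + (-49)**2 + 51*(-49)) + 31157)*(22442 - 46273) = ((-52 + 2401 - 2499) + 31157)*(-23831) = (-150 + 31157)*(-23831) = 31007*(-23831) = -738927817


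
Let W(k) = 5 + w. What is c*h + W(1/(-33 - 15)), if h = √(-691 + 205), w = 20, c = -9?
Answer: 25 - 81*I*√6 ≈ 25.0 - 198.41*I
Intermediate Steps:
h = 9*I*√6 (h = √(-486) = 9*I*√6 ≈ 22.045*I)
W(k) = 25 (W(k) = 5 + 20 = 25)
c*h + W(1/(-33 - 15)) = -81*I*√6 + 25 = 25 - 81*I*√6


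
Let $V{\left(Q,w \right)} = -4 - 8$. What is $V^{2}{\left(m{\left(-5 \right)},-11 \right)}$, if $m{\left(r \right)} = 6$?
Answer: $144$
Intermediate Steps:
$V{\left(Q,w \right)} = -12$ ($V{\left(Q,w \right)} = -4 - 8 = -12$)
$V^{2}{\left(m{\left(-5 \right)},-11 \right)} = \left(-12\right)^{2} = 144$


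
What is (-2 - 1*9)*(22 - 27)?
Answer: 55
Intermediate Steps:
(-2 - 1*9)*(22 - 27) = (-2 - 9)*(-5) = -11*(-5) = 55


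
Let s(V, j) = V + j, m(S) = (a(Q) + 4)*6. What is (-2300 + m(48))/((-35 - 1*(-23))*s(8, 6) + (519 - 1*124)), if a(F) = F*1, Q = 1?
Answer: -10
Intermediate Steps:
a(F) = F
m(S) = 30 (m(S) = (1 + 4)*6 = 5*6 = 30)
(-2300 + m(48))/((-35 - 1*(-23))*s(8, 6) + (519 - 1*124)) = (-2300 + 30)/((-35 - 1*(-23))*(8 + 6) + (519 - 1*124)) = -2270/((-35 + 23)*14 + (519 - 124)) = -2270/(-12*14 + 395) = -2270/(-168 + 395) = -2270/227 = -2270*1/227 = -10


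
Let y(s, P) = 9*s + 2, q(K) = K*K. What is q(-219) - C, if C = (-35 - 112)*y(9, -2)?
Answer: 60162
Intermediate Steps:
q(K) = K**2
y(s, P) = 2 + 9*s
C = -12201 (C = (-35 - 112)*(2 + 9*9) = -147*(2 + 81) = -147*83 = -12201)
q(-219) - C = (-219)**2 - 1*(-12201) = 47961 + 12201 = 60162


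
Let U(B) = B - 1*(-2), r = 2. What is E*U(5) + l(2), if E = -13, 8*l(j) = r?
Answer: -363/4 ≈ -90.750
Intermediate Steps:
l(j) = ¼ (l(j) = (⅛)*2 = ¼)
U(B) = 2 + B (U(B) = B + 2 = 2 + B)
E*U(5) + l(2) = -13*(2 + 5) + ¼ = -13*7 + ¼ = -91 + ¼ = -363/4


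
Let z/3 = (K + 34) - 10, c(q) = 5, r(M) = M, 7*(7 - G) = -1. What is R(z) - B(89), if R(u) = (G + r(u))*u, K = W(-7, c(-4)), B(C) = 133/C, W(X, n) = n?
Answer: 5101706/623 ≈ 8188.9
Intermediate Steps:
G = 50/7 (G = 7 - ⅐*(-1) = 7 + ⅐ = 50/7 ≈ 7.1429)
K = 5
z = 87 (z = 3*((5 + 34) - 10) = 3*(39 - 10) = 3*29 = 87)
R(u) = u*(50/7 + u) (R(u) = (50/7 + u)*u = u*(50/7 + u))
R(z) - B(89) = (⅐)*87*(50 + 7*87) - 133/89 = (⅐)*87*(50 + 609) - 133/89 = (⅐)*87*659 - 1*133/89 = 57333/7 - 133/89 = 5101706/623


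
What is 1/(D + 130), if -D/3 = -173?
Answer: 1/649 ≈ 0.0015408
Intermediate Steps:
D = 519 (D = -3*(-173) = 519)
1/(D + 130) = 1/(519 + 130) = 1/649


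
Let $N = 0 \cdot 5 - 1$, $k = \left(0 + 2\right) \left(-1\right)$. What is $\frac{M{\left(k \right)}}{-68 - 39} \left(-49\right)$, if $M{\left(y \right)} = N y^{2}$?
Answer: $- \frac{196}{107} \approx -1.8318$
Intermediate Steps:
$k = -2$ ($k = 2 \left(-1\right) = -2$)
$N = -1$ ($N = 0 - 1 = -1$)
$M{\left(y \right)} = - y^{2}$
$\frac{M{\left(k \right)}}{-68 - 39} \left(-49\right) = \frac{\left(-1\right) \left(-2\right)^{2}}{-68 - 39} \left(-49\right) = \frac{\left(-1\right) 4}{-107} \left(-49\right) = \left(- \frac{1}{107}\right) \left(-4\right) \left(-49\right) = \frac{4}{107} \left(-49\right) = - \frac{196}{107}$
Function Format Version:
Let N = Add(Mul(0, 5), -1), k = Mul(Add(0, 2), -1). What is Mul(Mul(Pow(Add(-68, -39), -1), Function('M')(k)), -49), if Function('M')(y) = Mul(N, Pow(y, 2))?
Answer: Rational(-196, 107) ≈ -1.8318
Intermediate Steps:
k = -2 (k = Mul(2, -1) = -2)
N = -1 (N = Add(0, -1) = -1)
Function('M')(y) = Mul(-1, Pow(y, 2))
Mul(Mul(Pow(Add(-68, -39), -1), Function('M')(k)), -49) = Mul(Mul(Pow(Add(-68, -39), -1), Mul(-1, Pow(-2, 2))), -49) = Mul(Mul(Pow(-107, -1), Mul(-1, 4)), -49) = Mul(Mul(Rational(-1, 107), -4), -49) = Mul(Rational(4, 107), -49) = Rational(-196, 107)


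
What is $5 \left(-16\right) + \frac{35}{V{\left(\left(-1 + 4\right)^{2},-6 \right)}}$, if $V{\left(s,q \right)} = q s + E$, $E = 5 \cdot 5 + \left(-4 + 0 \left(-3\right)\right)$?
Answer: $- \frac{2675}{33} \approx -81.061$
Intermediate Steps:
$E = 21$ ($E = 25 + \left(-4 + 0\right) = 25 - 4 = 21$)
$V{\left(s,q \right)} = 21 + q s$ ($V{\left(s,q \right)} = q s + 21 = 21 + q s$)
$5 \left(-16\right) + \frac{35}{V{\left(\left(-1 + 4\right)^{2},-6 \right)}} = 5 \left(-16\right) + \frac{35}{21 - 6 \left(-1 + 4\right)^{2}} = -80 + \frac{35}{21 - 6 \cdot 3^{2}} = -80 + \frac{35}{21 - 54} = -80 + \frac{35}{-33} = -80 + 35 \left(- \frac{1}{33}\right) = -80 - \frac{35}{33} = - \frac{2675}{33}$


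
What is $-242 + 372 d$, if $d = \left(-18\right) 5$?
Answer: $-33722$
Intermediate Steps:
$d = -90$
$-242 + 372 d = -242 + 372 \left(-90\right) = -242 - 33480 = -33722$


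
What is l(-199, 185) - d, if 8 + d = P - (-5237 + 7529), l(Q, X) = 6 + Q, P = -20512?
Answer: 22619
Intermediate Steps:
d = -22812 (d = -8 + (-20512 - (-5237 + 7529)) = -8 + (-20512 - 1*2292) = -8 + (-20512 - 2292) = -8 - 22804 = -22812)
l(-199, 185) - d = (6 - 199) - 1*(-22812) = -193 + 22812 = 22619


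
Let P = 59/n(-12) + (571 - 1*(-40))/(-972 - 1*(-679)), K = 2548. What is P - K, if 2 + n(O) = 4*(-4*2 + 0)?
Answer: -25421237/9962 ≈ -2551.8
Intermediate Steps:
n(O) = -34 (n(O) = -2 + 4*(-4*2 + 0) = -2 + 4*(-8 + 0) = -2 + 4*(-8) = -2 - 32 = -34)
P = -38061/9962 (P = 59/(-34) + (571 - 1*(-40))/(-972 - 1*(-679)) = 59*(-1/34) + (571 + 40)/(-972 + 679) = -59/34 + 611/(-293) = -59/34 + 611*(-1/293) = -59/34 - 611/293 = -38061/9962 ≈ -3.8206)
P - K = -38061/9962 - 1*2548 = -38061/9962 - 2548 = -25421237/9962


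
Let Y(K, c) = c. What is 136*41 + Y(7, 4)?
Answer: 5580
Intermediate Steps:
136*41 + Y(7, 4) = 136*41 + 4 = 5576 + 4 = 5580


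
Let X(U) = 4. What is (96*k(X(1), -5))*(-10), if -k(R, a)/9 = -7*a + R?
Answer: 336960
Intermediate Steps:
k(R, a) = -9*R + 63*a (k(R, a) = -9*(-7*a + R) = -9*(R - 7*a) = -9*R + 63*a)
(96*k(X(1), -5))*(-10) = (96*(-9*4 + 63*(-5)))*(-10) = (96*(-36 - 315))*(-10) = (96*(-351))*(-10) = -33696*(-10) = 336960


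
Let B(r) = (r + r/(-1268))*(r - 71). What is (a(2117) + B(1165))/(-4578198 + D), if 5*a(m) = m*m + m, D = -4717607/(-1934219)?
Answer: -13306930455496951/28071088102023350 ≈ -0.47404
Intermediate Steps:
D = 4717607/1934219 (D = -4717607*(-1/1934219) = 4717607/1934219 ≈ 2.4390)
a(m) = m/5 + m²/5 (a(m) = (m*m + m)/5 = (m² + m)/5 = (m + m²)/5 = m/5 + m²/5)
B(r) = 1267*r*(-71 + r)/1268 (B(r) = (r + r*(-1/1268))*(-71 + r) = (r - r/1268)*(-71 + r) = (1267*r/1268)*(-71 + r) = 1267*r*(-71 + r)/1268)
(a(2117) + B(1165))/(-4578198 + D) = ((⅕)*2117*(1 + 2117) + (1267/1268)*1165*(-71 + 1165))/(-4578198 + 4717607/1934219) = ((⅕)*2117*2118 + (1267/1268)*1165*1094)/(-8855232839755/1934219) = (4483806/5 + 807402085/634)*(-1934219/8855232839755) = (6879743429/3170)*(-1934219/8855232839755) = -13306930455496951/28071088102023350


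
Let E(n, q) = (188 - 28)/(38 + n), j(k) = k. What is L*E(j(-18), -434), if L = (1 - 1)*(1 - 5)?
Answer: 0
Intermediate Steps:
L = 0 (L = 0*(-4) = 0)
E(n, q) = 160/(38 + n)
L*E(j(-18), -434) = 0*(160/(38 - 18)) = 0*(160/20) = 0*(160*(1/20)) = 0*8 = 0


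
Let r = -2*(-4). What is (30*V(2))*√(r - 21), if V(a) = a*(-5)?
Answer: -300*I*√13 ≈ -1081.7*I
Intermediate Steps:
r = 8
V(a) = -5*a
(30*V(2))*√(r - 21) = (30*(-5*2))*√(8 - 21) = (30*(-10))*√(-13) = -300*I*√13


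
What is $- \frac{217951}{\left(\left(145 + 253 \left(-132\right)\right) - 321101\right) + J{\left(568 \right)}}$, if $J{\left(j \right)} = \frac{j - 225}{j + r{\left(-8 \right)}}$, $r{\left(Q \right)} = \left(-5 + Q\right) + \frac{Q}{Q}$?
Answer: $\frac{121180756}{197019369} \approx 0.61507$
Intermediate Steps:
$r{\left(Q \right)} = -4 + Q$ ($r{\left(Q \right)} = \left(-5 + Q\right) + 1 = -4 + Q$)
$J{\left(j \right)} = \frac{-225 + j}{-12 + j}$ ($J{\left(j \right)} = \frac{j - 225}{j - 12} = \frac{-225 + j}{j - 12} = \frac{-225 + j}{-12 + j}$)
$- \frac{217951}{\left(\left(145 + 253 \left(-132\right)\right) - 321101\right) + J{\left(568 \right)}} = - \frac{217951}{\left(\left(145 + 253 \left(-132\right)\right) - 321101\right) + \frac{-225 + 568}{-12 + 568}} = - \frac{217951}{\left(\left(145 - 33396\right) - 321101\right) + \frac{1}{556} \cdot 343} = - \frac{217951}{\left(-33251 - 321101\right) + \frac{1}{556} \cdot 343} = - \frac{217951}{-354352 + \frac{343}{556}} = - \frac{217951}{- \frac{197019369}{556}} = \left(-217951\right) \left(- \frac{556}{197019369}\right) = \frac{121180756}{197019369}$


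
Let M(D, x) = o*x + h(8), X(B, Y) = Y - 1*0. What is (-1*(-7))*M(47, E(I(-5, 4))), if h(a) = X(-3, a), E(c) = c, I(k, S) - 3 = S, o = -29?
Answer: -1365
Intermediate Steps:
I(k, S) = 3 + S
X(B, Y) = Y (X(B, Y) = Y + 0 = Y)
h(a) = a
M(D, x) = 8 - 29*x (M(D, x) = -29*x + 8 = 8 - 29*x)
(-1*(-7))*M(47, E(I(-5, 4))) = (-1*(-7))*(8 - 29*(3 + 4)) = 7*(8 - 29*7) = 7*(8 - 203) = 7*(-195) = -1365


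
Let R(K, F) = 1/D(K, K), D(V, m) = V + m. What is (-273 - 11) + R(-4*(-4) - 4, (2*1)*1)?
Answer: -6815/24 ≈ -283.96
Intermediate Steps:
R(K, F) = 1/(2*K) (R(K, F) = 1/(K + K) = 1/(2*K))
(-273 - 11) + R(-4*(-4) - 4, (2*1)*1) = (-273 - 11) + 1/(2*(-4*(-4) - 4)) = -284 + 1/(2*(16 - 4)) = -284 + (½)/12 = -284 + (½)*(1/12) = -284 + 1/24 = -6815/24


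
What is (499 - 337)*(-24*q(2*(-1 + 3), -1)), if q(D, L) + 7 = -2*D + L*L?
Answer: 54432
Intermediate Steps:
q(D, L) = -7 + L² - 2*D (q(D, L) = -7 + (-2*D + L*L) = -7 + (-2*D + L²) = -7 + (L² - 2*D) = -7 + L² - 2*D)
(499 - 337)*(-24*q(2*(-1 + 3), -1)) = (499 - 337)*(-24*(-7 + (-1)² - 4*(-1 + 3))) = 162*(-24*(-7 + 1 - 4*2)) = 162*(-24*(-7 + 1 - 2*4)) = 162*(-24*(-7 + 1 - 8)) = 162*(-24*(-14)) = 162*336 = 54432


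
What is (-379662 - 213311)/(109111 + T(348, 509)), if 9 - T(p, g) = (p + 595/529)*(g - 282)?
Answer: -313682717/15800531 ≈ -19.853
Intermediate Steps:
T(p, g) = 9 - (-282 + g)*(595/529 + p) (T(p, g) = 9 - (p + 595/529)*(g - 282) = 9 - (p + 595*(1/529))*(-282 + g) = 9 - (p + 595/529)*(-282 + g) = 9 - (595/529 + p)*(-282 + g) = 9 - (-282 + g)*(595/529 + p))
(-379662 - 213311)/(109111 + T(348, 509)) = (-379662 - 213311)/(109111 + (172551/529 + 282*348 - 595/529*509 - 1*509*348)) = -592973/(109111 + (172551/529 + 98136 - 302855/529 - 177132)) = -592973/(109111 - 41919188/529) = -592973/15800531/529 = -592973*529/15800531 = -313682717/15800531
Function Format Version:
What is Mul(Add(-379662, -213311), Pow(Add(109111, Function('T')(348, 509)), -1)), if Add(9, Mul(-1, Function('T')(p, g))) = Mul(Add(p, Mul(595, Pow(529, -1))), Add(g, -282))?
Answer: Rational(-313682717, 15800531) ≈ -19.853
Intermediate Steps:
Function('T')(p, g) = Add(9, Mul(-1, Add(-282, g), Add(Rational(595, 529), p))) (Function('T')(p, g) = Add(9, Mul(-1, Mul(Add(p, Mul(595, Pow(529, -1))), Add(g, -282)))) = Add(9, Mul(-1, Mul(Add(p, Mul(595, Rational(1, 529))), Add(-282, g)))) = Add(9, Mul(-1, Mul(Add(p, Rational(595, 529)), Add(-282, g)))) = Add(9, Mul(-1, Mul(Add(Rational(595, 529), p), Add(-282, g)))) = Add(9, Mul(-1, Mul(Add(-282, g), Add(Rational(595, 529), p)))) = Add(9, Mul(-1, Add(-282, g), Add(Rational(595, 529), p))))
Mul(Add(-379662, -213311), Pow(Add(109111, Function('T')(348, 509)), -1)) = Mul(Add(-379662, -213311), Pow(Add(109111, Add(Rational(172551, 529), Mul(282, 348), Mul(Rational(-595, 529), 509), Mul(-1, 509, 348))), -1)) = Mul(-592973, Pow(Add(109111, Add(Rational(172551, 529), 98136, Rational(-302855, 529), -177132)), -1)) = Mul(-592973, Pow(Add(109111, Rational(-41919188, 529)), -1)) = Mul(-592973, Pow(Rational(15800531, 529), -1)) = Mul(-592973, Rational(529, 15800531)) = Rational(-313682717, 15800531)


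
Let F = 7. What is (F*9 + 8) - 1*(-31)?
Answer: 102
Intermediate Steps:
(F*9 + 8) - 1*(-31) = (7*9 + 8) - 1*(-31) = (63 + 8) + 31 = 71 + 31 = 102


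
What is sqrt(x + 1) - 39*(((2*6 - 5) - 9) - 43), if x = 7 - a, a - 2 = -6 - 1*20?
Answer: 1755 + 4*sqrt(2) ≈ 1760.7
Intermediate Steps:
a = -24 (a = 2 + (-6 - 1*20) = 2 + (-6 - 20) = 2 - 26 = -24)
x = 31 (x = 7 - 1*(-24) = 7 + 24 = 31)
sqrt(x + 1) - 39*(((2*6 - 5) - 9) - 43) = sqrt(31 + 1) - 39*(((2*6 - 5) - 9) - 43) = sqrt(32) - 39*(((12 - 5) - 9) - 43) = 4*sqrt(2) - 39*((7 - 9) - 43) = 4*sqrt(2) - 39*(-2 - 43) = 4*sqrt(2) - 39*(-45) = 4*sqrt(2) + 1755 = 1755 + 4*sqrt(2)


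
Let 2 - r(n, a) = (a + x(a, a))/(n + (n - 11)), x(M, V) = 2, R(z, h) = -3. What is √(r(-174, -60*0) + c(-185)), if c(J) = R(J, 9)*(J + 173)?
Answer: 6*√136061/359 ≈ 6.1649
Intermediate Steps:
r(n, a) = 2 - (2 + a)/(-11 + 2*n) (r(n, a) = 2 - (a + 2)/(n + (n - 11)) = 2 - (2 + a)/(n + (-11 + n)) = 2 - (2 + a)/(-11 + 2*n))
c(J) = -519 - 3*J (c(J) = -3*(J + 173) = -3*(173 + J) = -519 - 3*J)
√(r(-174, -60*0) + c(-185)) = √((-24 - (-60)*0 + 4*(-174))/(-11 + 2*(-174)) + (-519 - 3*(-185))) = √((-24 - 1*0 - 696)/(-11 - 348) + (-519 + 555)) = √((-24 + 0 - 696)/(-359) + 36) = √(-1/359*(-720) + 36) = √(720/359 + 36) = √(13644/359) = 6*√136061/359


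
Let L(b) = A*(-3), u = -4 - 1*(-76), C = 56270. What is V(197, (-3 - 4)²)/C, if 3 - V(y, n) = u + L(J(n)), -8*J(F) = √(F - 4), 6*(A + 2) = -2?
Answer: -38/28135 ≈ -0.0013506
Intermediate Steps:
A = -7/3 (A = -2 + (⅙)*(-2) = -2 - ⅓ = -7/3 ≈ -2.3333)
u = 72 (u = -4 + 76 = 72)
J(F) = -√(-4 + F)/8 (J(F) = -√(F - 4)/8 = -√(-4 + F)/8)
L(b) = 7 (L(b) = -7/3*(-3) = 7)
V(y, n) = -76 (V(y, n) = 3 - (72 + 7) = 3 - 1*79 = 3 - 79 = -76)
V(197, (-3 - 4)²)/C = -76/56270 = -76*1/56270 = -38/28135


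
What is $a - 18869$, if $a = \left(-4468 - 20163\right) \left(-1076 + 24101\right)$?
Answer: $-567147644$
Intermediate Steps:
$a = -567128775$ ($a = \left(-24631\right) 23025 = -567128775$)
$a - 18869 = -567128775 - 18869 = -567147644$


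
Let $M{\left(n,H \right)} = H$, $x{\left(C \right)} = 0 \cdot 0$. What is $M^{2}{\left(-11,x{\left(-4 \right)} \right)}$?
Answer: $0$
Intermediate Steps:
$x{\left(C \right)} = 0$
$M^{2}{\left(-11,x{\left(-4 \right)} \right)} = 0^{2} = 0$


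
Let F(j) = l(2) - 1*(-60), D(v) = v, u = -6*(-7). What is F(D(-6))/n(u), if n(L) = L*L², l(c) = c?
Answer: 31/37044 ≈ 0.00083684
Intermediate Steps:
u = 42
F(j) = 62 (F(j) = 2 - 1*(-60) = 2 + 60 = 62)
n(L) = L³
F(D(-6))/n(u) = 62/(42³) = 62/74088 = 62*(1/74088) = 31/37044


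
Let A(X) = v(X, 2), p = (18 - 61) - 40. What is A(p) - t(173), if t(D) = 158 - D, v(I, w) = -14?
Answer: 1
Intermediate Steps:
p = -83 (p = -43 - 40 = -83)
A(X) = -14
A(p) - t(173) = -14 - (158 - 1*173) = -14 - (158 - 173) = -14 - 1*(-15) = -14 + 15 = 1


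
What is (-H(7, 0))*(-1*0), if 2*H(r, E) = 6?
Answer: 0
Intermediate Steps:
H(r, E) = 3 (H(r, E) = (½)*6 = 3)
(-H(7, 0))*(-1*0) = (-1*3)*(-1*0) = -3*0 = 0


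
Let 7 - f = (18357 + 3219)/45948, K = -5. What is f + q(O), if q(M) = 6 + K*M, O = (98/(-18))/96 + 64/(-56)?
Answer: 61296281/3308256 ≈ 18.528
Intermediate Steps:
f = 25005/3829 (f = 7 - (18357 + 3219)/45948 = 7 - 21576/45948 = 7 - 1*1798/3829 = 7 - 1798/3829 = 25005/3829 ≈ 6.5304)
O = -7255/6048 (O = (98*(-1/18))*(1/96) + 64*(-1/56) = -49/9*1/96 - 8/7 = -49/864 - 8/7 = -7255/6048 ≈ -1.1996)
q(M) = 6 - 5*M
f + q(O) = 25005/3829 + (6 - 5*(-7255/6048)) = 25005/3829 + (6 + 36275/6048) = 25005/3829 + 72563/6048 = 61296281/3308256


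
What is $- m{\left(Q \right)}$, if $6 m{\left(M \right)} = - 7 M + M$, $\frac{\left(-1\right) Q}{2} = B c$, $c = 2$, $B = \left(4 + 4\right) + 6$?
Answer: $-56$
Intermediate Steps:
$B = 14$ ($B = 8 + 6 = 14$)
$Q = -56$ ($Q = - 2 \cdot 14 \cdot 2 = \left(-2\right) 28 = -56$)
$m{\left(M \right)} = - M$ ($m{\left(M \right)} = \frac{- 7 M + M}{6} = \frac{\left(-6\right) M}{6} = - M$)
$- m{\left(Q \right)} = - \left(-1\right) \left(-56\right) = \left(-1\right) 56 = -56$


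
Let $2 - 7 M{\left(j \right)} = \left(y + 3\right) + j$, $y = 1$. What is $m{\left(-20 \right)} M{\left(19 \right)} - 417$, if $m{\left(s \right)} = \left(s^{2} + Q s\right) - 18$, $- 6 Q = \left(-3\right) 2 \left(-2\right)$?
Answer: $-1683$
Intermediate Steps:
$Q = -2$ ($Q = - \frac{\left(-3\right) 2 \left(-2\right)}{6} = - \frac{\left(-6\right) \left(-2\right)}{6} = \left(- \frac{1}{6}\right) 12 = -2$)
$m{\left(s \right)} = -18 + s^{2} - 2 s$ ($m{\left(s \right)} = \left(s^{2} - 2 s\right) - 18 = -18 + s^{2} - 2 s$)
$M{\left(j \right)} = - \frac{2}{7} - \frac{j}{7}$ ($M{\left(j \right)} = \frac{2}{7} - \frac{\left(1 + 3\right) + j}{7} = \frac{2}{7} - \frac{4 + j}{7} = \frac{2}{7} - \left(\frac{4}{7} + \frac{j}{7}\right) = - \frac{2}{7} - \frac{j}{7}$)
$m{\left(-20 \right)} M{\left(19 \right)} - 417 = \left(-18 + \left(-20\right)^{2} - -40\right) \left(- \frac{2}{7} - \frac{19}{7}\right) - 417 = \left(-18 + 400 + 40\right) \left(- \frac{2}{7} - \frac{19}{7}\right) - 417 = 422 \left(-3\right) - 417 = -1266 - 417 = -1683$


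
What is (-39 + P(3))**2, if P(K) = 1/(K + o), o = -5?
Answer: 6241/4 ≈ 1560.3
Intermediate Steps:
P(K) = 1/(-5 + K) (P(K) = 1/(K - 5) = 1/(-5 + K))
(-39 + P(3))**2 = (-39 + 1/(-5 + 3))**2 = (-39 + 1/(-2))**2 = (-39 - 1/2)**2 = (-79/2)**2 = 6241/4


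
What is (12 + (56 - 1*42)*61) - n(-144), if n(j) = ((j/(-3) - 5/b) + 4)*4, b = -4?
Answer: 653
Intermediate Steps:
n(j) = 21 - 4*j/3 (n(j) = ((j/(-3) - 5/(-4)) + 4)*4 = ((j*(-⅓) - 5*(-¼)) + 4)*4 = ((-j/3 + 5/4) + 4)*4 = ((5/4 - j/3) + 4)*4 = (21/4 - j/3)*4 = 21 - 4*j/3)
(12 + (56 - 1*42)*61) - n(-144) = (12 + (56 - 1*42)*61) - (21 - 4/3*(-144)) = (12 + (56 - 42)*61) - (21 + 192) = (12 + 14*61) - 1*213 = (12 + 854) - 213 = 866 - 213 = 653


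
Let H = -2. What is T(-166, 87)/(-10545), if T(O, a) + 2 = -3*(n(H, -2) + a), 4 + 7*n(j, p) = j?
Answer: 1823/73815 ≈ 0.024697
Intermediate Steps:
n(j, p) = -4/7 + j/7
T(O, a) = 4/7 - 3*a (T(O, a) = -2 - 3*((-4/7 + (⅐)*(-2)) + a) = -2 - 3*((-4/7 - 2/7) + a) = -2 - 3*(-6/7 + a) = -2 + (18/7 - 3*a) = 4/7 - 3*a)
T(-166, 87)/(-10545) = (4/7 - 3*87)/(-10545) = (4/7 - 261)*(-1/10545) = -1823/7*(-1/10545) = 1823/73815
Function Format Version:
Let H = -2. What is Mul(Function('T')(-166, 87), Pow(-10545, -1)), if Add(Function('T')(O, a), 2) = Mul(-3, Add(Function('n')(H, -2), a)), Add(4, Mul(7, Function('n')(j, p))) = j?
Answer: Rational(1823, 73815) ≈ 0.024697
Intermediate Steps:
Function('n')(j, p) = Add(Rational(-4, 7), Mul(Rational(1, 7), j))
Function('T')(O, a) = Add(Rational(4, 7), Mul(-3, a)) (Function('T')(O, a) = Add(-2, Mul(-3, Add(Add(Rational(-4, 7), Mul(Rational(1, 7), -2)), a))) = Add(-2, Mul(-3, Add(Add(Rational(-4, 7), Rational(-2, 7)), a))) = Add(-2, Mul(-3, Add(Rational(-6, 7), a))) = Add(-2, Add(Rational(18, 7), Mul(-3, a))) = Add(Rational(4, 7), Mul(-3, a)))
Mul(Function('T')(-166, 87), Pow(-10545, -1)) = Mul(Add(Rational(4, 7), Mul(-3, 87)), Pow(-10545, -1)) = Mul(Add(Rational(4, 7), -261), Rational(-1, 10545)) = Mul(Rational(-1823, 7), Rational(-1, 10545)) = Rational(1823, 73815)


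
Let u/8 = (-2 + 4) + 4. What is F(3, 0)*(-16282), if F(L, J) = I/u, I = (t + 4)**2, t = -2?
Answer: -8141/6 ≈ -1356.8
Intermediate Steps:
u = 48 (u = 8*((-2 + 4) + 4) = 8*(2 + 4) = 8*6 = 48)
I = 4 (I = (-2 + 4)**2 = 2**2 = 4)
F(L, J) = 1/12 (F(L, J) = 4/48 = 4*(1/48) = 1/12)
F(3, 0)*(-16282) = (1/12)*(-16282) = -8141/6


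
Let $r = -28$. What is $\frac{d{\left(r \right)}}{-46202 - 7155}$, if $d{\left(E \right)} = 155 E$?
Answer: $\frac{4340}{53357} \approx 0.081339$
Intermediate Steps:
$\frac{d{\left(r \right)}}{-46202 - 7155} = \frac{155 \left(-28\right)}{-46202 - 7155} = - \frac{4340}{-46202 - 7155} = - \frac{4340}{-53357} = \left(-4340\right) \left(- \frac{1}{53357}\right) = \frac{4340}{53357}$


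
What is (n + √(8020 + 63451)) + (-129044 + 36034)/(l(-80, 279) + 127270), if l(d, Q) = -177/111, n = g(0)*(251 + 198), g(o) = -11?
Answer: -23260851579/4708931 + √71471 ≈ -4672.4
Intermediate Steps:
n = -4939 (n = -11*(251 + 198) = -11*449 = -4939)
l(d, Q) = -59/37 (l(d, Q) = -177*1/111 = -59/37)
(n + √(8020 + 63451)) + (-129044 + 36034)/(l(-80, 279) + 127270) = (-4939 + √(8020 + 63451)) + (-129044 + 36034)/(-59/37 + 127270) = (-4939 + √71471) - 93010/4708931/37 = (-4939 + √71471) - 93010*37/4708931 = (-4939 + √71471) - 3441370/4708931 = -23260851579/4708931 + √71471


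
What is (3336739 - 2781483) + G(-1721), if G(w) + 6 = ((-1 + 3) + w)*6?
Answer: 544936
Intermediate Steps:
G(w) = 6 + 6*w (G(w) = -6 + ((-1 + 3) + w)*6 = -6 + (2 + w)*6 = -6 + (12 + 6*w) = 6 + 6*w)
(3336739 - 2781483) + G(-1721) = (3336739 - 2781483) + (6 + 6*(-1721)) = 555256 + (6 - 10326) = 555256 - 10320 = 544936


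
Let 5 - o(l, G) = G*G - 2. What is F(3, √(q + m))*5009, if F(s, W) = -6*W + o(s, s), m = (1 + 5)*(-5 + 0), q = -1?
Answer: -10018 - 30054*I*√31 ≈ -10018.0 - 1.6733e+5*I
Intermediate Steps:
o(l, G) = 7 - G² (o(l, G) = 5 - (G*G - 2) = 5 - (G² - 2) = 5 - (-2 + G²) = 5 + (2 - G²) = 7 - G²)
m = -30 (m = 6*(-5) = -30)
F(s, W) = 7 - s² - 6*W (F(s, W) = -6*W + (7 - s²) = 7 - s² - 6*W)
F(3, √(q + m))*5009 = (7 - 1*3² - 6*√(-1 - 30))*5009 = (7 - 1*9 - 6*I*√31)*5009 = (7 - 9 - 6*I*√31)*5009 = (-2 - 6*I*√31)*5009 = -10018 - 30054*I*√31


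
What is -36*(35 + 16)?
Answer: -1836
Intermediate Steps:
-36*(35 + 16) = -36*51 = -12*153 = -1836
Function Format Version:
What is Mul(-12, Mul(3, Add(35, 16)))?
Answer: -1836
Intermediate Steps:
Mul(-12, Mul(3, Add(35, 16))) = Mul(-12, Mul(3, 51)) = Mul(-12, 153) = -1836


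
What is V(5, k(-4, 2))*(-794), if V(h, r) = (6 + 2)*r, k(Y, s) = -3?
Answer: 19056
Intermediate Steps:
V(h, r) = 8*r
V(5, k(-4, 2))*(-794) = (8*(-3))*(-794) = -24*(-794) = 19056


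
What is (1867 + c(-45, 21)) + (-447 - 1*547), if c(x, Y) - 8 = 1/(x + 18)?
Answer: 23786/27 ≈ 880.96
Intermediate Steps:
c(x, Y) = 8 + 1/(18 + x) (c(x, Y) = 8 + 1/(x + 18) = 8 + 1/(18 + x))
(1867 + c(-45, 21)) + (-447 - 1*547) = (1867 + (145 + 8*(-45))/(18 - 45)) + (-447 - 1*547) = (1867 + (145 - 360)/(-27)) + (-447 - 547) = (1867 - 1/27*(-215)) - 994 = (1867 + 215/27) - 994 = 50624/27 - 994 = 23786/27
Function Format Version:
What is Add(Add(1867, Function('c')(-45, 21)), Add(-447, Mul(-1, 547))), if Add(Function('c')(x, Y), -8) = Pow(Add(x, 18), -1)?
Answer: Rational(23786, 27) ≈ 880.96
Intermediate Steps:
Function('c')(x, Y) = Add(8, Pow(Add(18, x), -1)) (Function('c')(x, Y) = Add(8, Pow(Add(x, 18), -1)) = Add(8, Pow(Add(18, x), -1)))
Add(Add(1867, Function('c')(-45, 21)), Add(-447, Mul(-1, 547))) = Add(Add(1867, Mul(Pow(Add(18, -45), -1), Add(145, Mul(8, -45)))), Add(-447, Mul(-1, 547))) = Add(Add(1867, Mul(Pow(-27, -1), Add(145, -360))), Add(-447, -547)) = Add(Add(1867, Mul(Rational(-1, 27), -215)), -994) = Add(Add(1867, Rational(215, 27)), -994) = Add(Rational(50624, 27), -994) = Rational(23786, 27)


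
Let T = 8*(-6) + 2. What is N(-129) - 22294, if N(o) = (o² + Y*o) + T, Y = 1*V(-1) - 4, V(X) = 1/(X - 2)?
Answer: -5140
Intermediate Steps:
V(X) = 1/(-2 + X)
Y = -13/3 (Y = 1/(-2 - 1) - 4 = 1/(-3) - 4 = 1*(-⅓) - 4 = -⅓ - 4 = -13/3 ≈ -4.3333)
T = -46 (T = -48 + 2 = -46)
N(o) = -46 + o² - 13*o/3 (N(o) = (o² - 13*o/3) - 46 = -46 + o² - 13*o/3)
N(-129) - 22294 = (-46 + (-129)² - 13/3*(-129)) - 22294 = (-46 + 16641 + 559) - 22294 = 17154 - 22294 = -5140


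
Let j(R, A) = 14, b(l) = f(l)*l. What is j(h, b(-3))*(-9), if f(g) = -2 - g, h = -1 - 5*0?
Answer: -126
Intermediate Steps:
h = -1 (h = -1 + 0 = -1)
b(l) = l*(-2 - l) (b(l) = (-2 - l)*l = l*(-2 - l))
j(h, b(-3))*(-9) = 14*(-9) = -126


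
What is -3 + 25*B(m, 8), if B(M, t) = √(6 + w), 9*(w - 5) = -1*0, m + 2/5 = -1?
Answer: -3 + 25*√11 ≈ 79.916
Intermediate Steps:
m = -7/5 (m = -⅖ - 1 = -7/5 ≈ -1.4000)
w = 5 (w = 5 + (-1*0)/9 = 5 + (⅑)*0 = 5 + 0 = 5)
B(M, t) = √11 (B(M, t) = √(6 + 5) = √11)
-3 + 25*B(m, 8) = -3 + 25*√11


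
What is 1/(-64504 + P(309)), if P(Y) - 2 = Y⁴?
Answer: 1/9116556859 ≈ 1.0969e-10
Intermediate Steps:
P(Y) = 2 + Y⁴
1/(-64504 + P(309)) = 1/(-64504 + (2 + 309⁴)) = 1/(-64504 + (2 + 9116621361)) = 1/(-64504 + 9116621363) = 1/9116556859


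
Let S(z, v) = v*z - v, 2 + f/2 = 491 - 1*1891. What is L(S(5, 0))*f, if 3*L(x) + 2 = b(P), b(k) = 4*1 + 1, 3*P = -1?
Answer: -2804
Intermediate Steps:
f = -2804 (f = -4 + 2*(491 - 1*1891) = -4 + 2*(491 - 1891) = -4 + 2*(-1400) = -4 - 2800 = -2804)
S(z, v) = -v + v*z
P = -1/3 (P = (1/3)*(-1) = -1/3 ≈ -0.33333)
b(k) = 5 (b(k) = 4 + 1 = 5)
L(x) = 1 (L(x) = -2/3 + (1/3)*5 = -2/3 + 5/3 = 1)
L(S(5, 0))*f = 1*(-2804) = -2804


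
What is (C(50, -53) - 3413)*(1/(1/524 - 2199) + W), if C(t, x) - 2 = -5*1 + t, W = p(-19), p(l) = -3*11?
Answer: 127994166234/1152275 ≈ 1.1108e+5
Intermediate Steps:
p(l) = -33
W = -33
C(t, x) = -3 + t (C(t, x) = 2 + (-5*1 + t) = 2 + (-5 + t) = -3 + t)
(C(50, -53) - 3413)*(1/(1/524 - 2199) + W) = ((-3 + 50) - 3413)*(1/(1/524 - 2199) - 33) = (47 - 3413)*(1/(1/524 - 2199) - 33) = -3366*(1/(-1152275/524) - 33) = -3366*(-524/1152275 - 33) = -3366*(-38025599/1152275) = 127994166234/1152275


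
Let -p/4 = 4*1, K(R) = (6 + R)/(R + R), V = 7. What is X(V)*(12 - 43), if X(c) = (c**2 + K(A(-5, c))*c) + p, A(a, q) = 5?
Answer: -12617/10 ≈ -1261.7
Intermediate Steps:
K(R) = (6 + R)/(2*R) (K(R) = (6 + R)/((2*R)) = (6 + R)*(1/(2*R)) = (6 + R)/(2*R))
p = -16 ≈ -16.000
X(c) = -16 + c**2 + 11*c/10 (X(c) = (c**2 + ((1/2)*(6 + 5)/5)*c) - 16 = (c**2 + ((1/2)*(1/5)*11)*c) - 16 = (c**2 + 11*c/10) - 16 = -16 + c**2 + 11*c/10)
X(V)*(12 - 43) = (-16 + 7**2 + (11/10)*7)*(12 - 43) = (-16 + 49 + 77/10)*(-31) = (407/10)*(-31) = -12617/10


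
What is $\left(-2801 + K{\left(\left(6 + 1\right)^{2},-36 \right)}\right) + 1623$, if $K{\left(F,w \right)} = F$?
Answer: $-1129$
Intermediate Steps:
$\left(-2801 + K{\left(\left(6 + 1\right)^{2},-36 \right)}\right) + 1623 = \left(-2801 + \left(6 + 1\right)^{2}\right) + 1623 = \left(-2801 + 7^{2}\right) + 1623 = \left(-2801 + 49\right) + 1623 = -2752 + 1623 = -1129$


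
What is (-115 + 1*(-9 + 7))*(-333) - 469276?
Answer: -430315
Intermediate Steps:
(-115 + 1*(-9 + 7))*(-333) - 469276 = (-115 + 1*(-2))*(-333) - 469276 = (-115 - 2)*(-333) - 469276 = -117*(-333) - 469276 = 38961 - 469276 = -430315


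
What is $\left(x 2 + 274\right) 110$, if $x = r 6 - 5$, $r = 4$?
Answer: $34320$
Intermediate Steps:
$x = 19$ ($x = 4 \cdot 6 - 5 = 24 - 5 = 19$)
$\left(x 2 + 274\right) 110 = \left(19 \cdot 2 + 274\right) 110 = \left(38 + 274\right) 110 = 312 \cdot 110 = 34320$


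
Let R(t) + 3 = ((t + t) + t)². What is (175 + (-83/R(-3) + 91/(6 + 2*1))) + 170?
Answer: 110857/312 ≈ 355.31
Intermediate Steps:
R(t) = -3 + 9*t² (R(t) = -3 + ((t + t) + t)² = -3 + (2*t + t)² = -3 + (3*t)² = -3 + 9*t²)
(175 + (-83/R(-3) + 91/(6 + 2*1))) + 170 = (175 + (-83/(-3 + 9*(-3)²) + 91/(6 + 2*1))) + 170 = (175 + (-83/(-3 + 9*9) + 91/(6 + 2))) + 170 = (175 + (-83/(-3 + 81) + 91/8)) + 170 = (175 + (-83/78 + 91*(⅛))) + 170 = (175 + (-83*1/78 + 91/8)) + 170 = (175 + (-83/78 + 91/8)) + 170 = (175 + 3217/312) + 170 = 57817/312 + 170 = 110857/312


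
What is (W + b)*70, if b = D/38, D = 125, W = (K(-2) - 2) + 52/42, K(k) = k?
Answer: 2105/57 ≈ 36.930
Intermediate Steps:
W = -58/21 (W = (-2 - 2) + 52/42 = -4 + 52*(1/42) = -4 + 26/21 = -58/21 ≈ -2.7619)
b = 125/38 ≈ 3.2895
(W + b)*70 = (-58/21 + 125/38)*70 = (421/798)*70 = 2105/57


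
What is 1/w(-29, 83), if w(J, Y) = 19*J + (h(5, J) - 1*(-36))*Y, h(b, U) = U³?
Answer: -1/2021850 ≈ -4.9460e-7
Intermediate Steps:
w(J, Y) = 19*J + Y*(36 + J³) (w(J, Y) = 19*J + (J³ - 1*(-36))*Y = 19*J + (J³ + 36)*Y = 19*J + (36 + J³)*Y = 19*J + Y*(36 + J³))
1/w(-29, 83) = 1/(19*(-29) + 36*83 + 83*(-29)³) = 1/(-551 + 2988 + 83*(-24389)) = 1/(-551 + 2988 - 2024287) = 1/(-2021850) = -1/2021850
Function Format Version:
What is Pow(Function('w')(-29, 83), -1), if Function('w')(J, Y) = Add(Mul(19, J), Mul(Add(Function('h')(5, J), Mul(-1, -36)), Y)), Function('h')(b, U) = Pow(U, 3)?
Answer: Rational(-1, 2021850) ≈ -4.9460e-7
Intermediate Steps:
Function('w')(J, Y) = Add(Mul(19, J), Mul(Y, Add(36, Pow(J, 3)))) (Function('w')(J, Y) = Add(Mul(19, J), Mul(Add(Pow(J, 3), Mul(-1, -36)), Y)) = Add(Mul(19, J), Mul(Add(Pow(J, 3), 36), Y)) = Add(Mul(19, J), Mul(Add(36, Pow(J, 3)), Y)) = Add(Mul(19, J), Mul(Y, Add(36, Pow(J, 3)))))
Pow(Function('w')(-29, 83), -1) = Pow(Add(Mul(19, -29), Mul(36, 83), Mul(83, Pow(-29, 3))), -1) = Pow(Add(-551, 2988, Mul(83, -24389)), -1) = Pow(Add(-551, 2988, -2024287), -1) = Pow(-2021850, -1) = Rational(-1, 2021850)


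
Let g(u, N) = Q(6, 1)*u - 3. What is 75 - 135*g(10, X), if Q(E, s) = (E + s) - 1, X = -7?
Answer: -7620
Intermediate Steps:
Q(E, s) = -1 + E + s
g(u, N) = -3 + 6*u (g(u, N) = (-1 + 6 + 1)*u - 3 = 6*u - 3 = -3 + 6*u)
75 - 135*g(10, X) = 75 - 135*(-3 + 6*10) = 75 - 135*(-3 + 60) = 75 - 135*57 = 75 - 7695 = -7620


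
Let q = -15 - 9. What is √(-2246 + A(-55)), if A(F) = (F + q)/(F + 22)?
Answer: 7*I*√49863/33 ≈ 47.367*I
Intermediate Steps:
q = -24
A(F) = (-24 + F)/(22 + F) (A(F) = (F - 24)/(F + 22) = (-24 + F)/(22 + F))
√(-2246 + A(-55)) = √(-2246 + (-24 - 55)/(22 - 55)) = √(-2246 - 79/(-33)) = √(-2246 - 1/33*(-79)) = √(-2246 + 79/33) = √(-74039/33) = 7*I*√49863/33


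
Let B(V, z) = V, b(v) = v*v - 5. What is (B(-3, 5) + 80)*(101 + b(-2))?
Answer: 7700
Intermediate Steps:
b(v) = -5 + v² (b(v) = v² - 5 = -5 + v²)
(B(-3, 5) + 80)*(101 + b(-2)) = (-3 + 80)*(101 + (-5 + (-2)²)) = 77*(101 + (-5 + 4)) = 77*(101 - 1) = 77*100 = 7700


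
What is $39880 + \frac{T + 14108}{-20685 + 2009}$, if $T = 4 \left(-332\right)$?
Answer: $\frac{186196525}{4669} \approx 39879.0$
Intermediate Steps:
$T = -1328$
$39880 + \frac{T + 14108}{-20685 + 2009} = 39880 + \frac{-1328 + 14108}{-20685 + 2009} = 39880 + \frac{12780}{-18676} = 39880 + 12780 \left(- \frac{1}{18676}\right) = 39880 - \frac{3195}{4669} = \frac{186196525}{4669}$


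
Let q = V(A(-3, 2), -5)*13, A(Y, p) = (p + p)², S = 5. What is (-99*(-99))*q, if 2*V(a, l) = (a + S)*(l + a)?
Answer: 29432403/2 ≈ 1.4716e+7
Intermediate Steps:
A(Y, p) = 4*p² (A(Y, p) = (2*p)² = 4*p²)
V(a, l) = (5 + a)*(a + l)/2 (V(a, l) = ((a + 5)*(l + a))/2 = ((5 + a)*(a + l))/2 = (5 + a)*(a + l)/2)
q = 3003/2 (q = ((4*2²)²/2 + 5*(4*2²)/2 + (5/2)*(-5) + (½)*(4*2²)*(-5))*13 = ((4*4)²/2 + 5*(4*4)/2 - 25/2 + (½)*(4*4)*(-5))*13 = ((½)*16² + (5/2)*16 - 25/2 + (½)*16*(-5))*13 = ((½)*256 + 40 - 25/2 - 40)*13 = (128 + 40 - 25/2 - 40)*13 = (231/2)*13 = 3003/2 ≈ 1501.5)
(-99*(-99))*q = -99*(-99)*(3003/2) = 9801*(3003/2) = 29432403/2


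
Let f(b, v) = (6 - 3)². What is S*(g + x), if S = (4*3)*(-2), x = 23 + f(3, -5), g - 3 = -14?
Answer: -504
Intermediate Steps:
f(b, v) = 9 (f(b, v) = 3² = 9)
g = -11 (g = 3 - 14 = -11)
x = 32 (x = 23 + 9 = 32)
S = -24 (S = 12*(-2) = -24)
S*(g + x) = -24*(-11 + 32) = -24*21 = -504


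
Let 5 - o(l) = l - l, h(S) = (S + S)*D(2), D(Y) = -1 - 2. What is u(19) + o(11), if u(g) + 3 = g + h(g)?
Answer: -93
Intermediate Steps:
D(Y) = -3
h(S) = -6*S (h(S) = (S + S)*(-3) = (2*S)*(-3) = -6*S)
o(l) = 5 (o(l) = 5 - (l - l) = 5 - 1*0 = 5 + 0 = 5)
u(g) = -3 - 5*g (u(g) = -3 + (g - 6*g) = -3 - 5*g)
u(19) + o(11) = (-3 - 5*19) + 5 = (-3 - 95) + 5 = -98 + 5 = -93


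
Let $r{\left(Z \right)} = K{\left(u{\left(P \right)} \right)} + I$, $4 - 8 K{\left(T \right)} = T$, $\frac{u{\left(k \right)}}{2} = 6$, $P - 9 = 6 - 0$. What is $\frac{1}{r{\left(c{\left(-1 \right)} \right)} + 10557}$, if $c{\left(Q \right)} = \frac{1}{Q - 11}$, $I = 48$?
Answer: $\frac{1}{10604} \approx 9.4304 \cdot 10^{-5}$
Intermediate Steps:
$P = 15$ ($P = 9 + \left(6 - 0\right) = 9 + \left(6 + 0\right) = 9 + 6 = 15$)
$u{\left(k \right)} = 12$ ($u{\left(k \right)} = 2 \cdot 6 = 12$)
$K{\left(T \right)} = \frac{1}{2} - \frac{T}{8}$
$c{\left(Q \right)} = \frac{1}{-11 + Q}$
$r{\left(Z \right)} = 47$ ($r{\left(Z \right)} = \left(\frac{1}{2} - \frac{3}{2}\right) + 48 = -1 + 48 = 47$)
$\frac{1}{r{\left(c{\left(-1 \right)} \right)} + 10557} = \frac{1}{47 + 10557} = \frac{1}{10604}$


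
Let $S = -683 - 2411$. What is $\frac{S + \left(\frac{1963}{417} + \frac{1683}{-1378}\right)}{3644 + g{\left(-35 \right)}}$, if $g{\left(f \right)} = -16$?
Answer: $- \frac{1775889641}{2084743128} \approx -0.85185$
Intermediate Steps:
$S = -3094$
$\frac{S + \left(\frac{1963}{417} + \frac{1683}{-1378}\right)}{3644 + g{\left(-35 \right)}} = \frac{-3094 + \left(\frac{1963}{417} + \frac{1683}{-1378}\right)}{3644 - 16} = \frac{-3094 + \left(1963 \cdot \frac{1}{417} + 1683 \left(- \frac{1}{1378}\right)\right)}{3628} = \left(-3094 + \left(\frac{1963}{417} - \frac{1683}{1378}\right)\right) \frac{1}{3628} = \left(-3094 + \frac{2003203}{574626}\right) \frac{1}{3628} = \left(- \frac{1775889641}{574626}\right) \frac{1}{3628} = - \frac{1775889641}{2084743128}$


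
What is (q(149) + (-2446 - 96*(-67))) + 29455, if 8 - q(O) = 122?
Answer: 33327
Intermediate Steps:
q(O) = -114 (q(O) = 8 - 1*122 = 8 - 122 = -114)
(q(149) + (-2446 - 96*(-67))) + 29455 = (-114 + (-2446 - 96*(-67))) + 29455 = (-114 + (-2446 + 6432)) + 29455 = (-114 + 3986) + 29455 = 3872 + 29455 = 33327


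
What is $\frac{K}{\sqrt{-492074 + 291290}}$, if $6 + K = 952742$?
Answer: $- \frac{238184 i \sqrt{12549}}{12549} \approx - 2126.2 i$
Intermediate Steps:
$K = 952736$ ($K = -6 + 952742 = 952736$)
$\frac{K}{\sqrt{-492074 + 291290}} = \frac{952736}{\sqrt{-492074 + 291290}} = \frac{952736}{\sqrt{-200784}} = \frac{952736}{4 i \sqrt{12549}} = 952736 \left(- \frac{i \sqrt{12549}}{50196}\right) = - \frac{238184 i \sqrt{12549}}{12549}$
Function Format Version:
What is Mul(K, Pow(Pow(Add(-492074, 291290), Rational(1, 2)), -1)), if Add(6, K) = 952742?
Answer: Mul(Rational(-238184, 12549), I, Pow(12549, Rational(1, 2))) ≈ Mul(-2126.2, I)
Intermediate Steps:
K = 952736 (K = Add(-6, 952742) = 952736)
Mul(K, Pow(Pow(Add(-492074, 291290), Rational(1, 2)), -1)) = Mul(952736, Pow(Pow(Add(-492074, 291290), Rational(1, 2)), -1)) = Mul(952736, Pow(Pow(-200784, Rational(1, 2)), -1)) = Mul(952736, Pow(Mul(4, I, Pow(12549, Rational(1, 2))), -1)) = Mul(952736, Mul(Rational(-1, 50196), I, Pow(12549, Rational(1, 2)))) = Mul(Rational(-238184, 12549), I, Pow(12549, Rational(1, 2)))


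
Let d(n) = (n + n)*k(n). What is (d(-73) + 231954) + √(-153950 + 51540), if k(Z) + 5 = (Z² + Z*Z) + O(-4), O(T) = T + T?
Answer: -1322216 + 7*I*√2090 ≈ -1.3222e+6 + 320.02*I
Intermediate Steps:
O(T) = 2*T
k(Z) = -13 + 2*Z² (k(Z) = -5 + ((Z² + Z*Z) + 2*(-4)) = -5 + ((Z² + Z²) - 8) = -5 + (2*Z² - 8) = -5 + (-8 + 2*Z²) = -13 + 2*Z²)
d(n) = 2*n*(-13 + 2*n²) (d(n) = (n + n)*(-13 + 2*n²) = (2*n)*(-13 + 2*n²) = 2*n*(-13 + 2*n²))
(d(-73) + 231954) + √(-153950 + 51540) = ((-26*(-73) + 4*(-73)³) + 231954) + √(-153950 + 51540) = ((1898 + 4*(-389017)) + 231954) + √(-102410) = ((1898 - 1556068) + 231954) + 7*I*√2090 = (-1554170 + 231954) + 7*I*√2090 = -1322216 + 7*I*√2090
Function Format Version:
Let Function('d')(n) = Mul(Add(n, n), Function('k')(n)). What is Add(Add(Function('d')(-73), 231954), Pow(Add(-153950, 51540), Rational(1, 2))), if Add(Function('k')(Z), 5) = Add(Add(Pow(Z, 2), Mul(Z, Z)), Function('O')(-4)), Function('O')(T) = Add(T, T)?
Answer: Add(-1322216, Mul(7, I, Pow(2090, Rational(1, 2)))) ≈ Add(-1.3222e+6, Mul(320.02, I))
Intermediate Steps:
Function('O')(T) = Mul(2, T)
Function('k')(Z) = Add(-13, Mul(2, Pow(Z, 2))) (Function('k')(Z) = Add(-5, Add(Add(Pow(Z, 2), Mul(Z, Z)), Mul(2, -4))) = Add(-5, Add(Add(Pow(Z, 2), Pow(Z, 2)), -8)) = Add(-5, Add(Mul(2, Pow(Z, 2)), -8)) = Add(-5, Add(-8, Mul(2, Pow(Z, 2)))) = Add(-13, Mul(2, Pow(Z, 2))))
Function('d')(n) = Mul(2, n, Add(-13, Mul(2, Pow(n, 2)))) (Function('d')(n) = Mul(Add(n, n), Add(-13, Mul(2, Pow(n, 2)))) = Mul(Mul(2, n), Add(-13, Mul(2, Pow(n, 2)))) = Mul(2, n, Add(-13, Mul(2, Pow(n, 2)))))
Add(Add(Function('d')(-73), 231954), Pow(Add(-153950, 51540), Rational(1, 2))) = Add(Add(Add(Mul(-26, -73), Mul(4, Pow(-73, 3))), 231954), Pow(Add(-153950, 51540), Rational(1, 2))) = Add(Add(Add(1898, Mul(4, -389017)), 231954), Pow(-102410, Rational(1, 2))) = Add(Add(Add(1898, -1556068), 231954), Mul(7, I, Pow(2090, Rational(1, 2)))) = Add(Add(-1554170, 231954), Mul(7, I, Pow(2090, Rational(1, 2)))) = Add(-1322216, Mul(7, I, Pow(2090, Rational(1, 2))))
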